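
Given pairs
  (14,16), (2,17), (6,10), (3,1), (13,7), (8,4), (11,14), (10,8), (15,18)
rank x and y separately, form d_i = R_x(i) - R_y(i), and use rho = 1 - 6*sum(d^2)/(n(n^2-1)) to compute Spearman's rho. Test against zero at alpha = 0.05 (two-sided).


Step 1: Rank x and y separately (midranks; no ties here).
rank(x): 14->8, 2->1, 6->3, 3->2, 13->7, 8->4, 11->6, 10->5, 15->9
rank(y): 16->7, 17->8, 10->5, 1->1, 7->3, 4->2, 14->6, 8->4, 18->9
Step 2: d_i = R_x(i) - R_y(i); compute d_i^2.
  (8-7)^2=1, (1-8)^2=49, (3-5)^2=4, (2-1)^2=1, (7-3)^2=16, (4-2)^2=4, (6-6)^2=0, (5-4)^2=1, (9-9)^2=0
sum(d^2) = 76.
Step 3: rho = 1 - 6*76 / (9*(9^2 - 1)) = 1 - 456/720 = 0.366667.
Step 4: Under H0, t = rho * sqrt((n-2)/(1-rho^2)) = 1.0427 ~ t(7).
Step 5: Two-sided p-value from the t-distribution with 7 df = 0.331740.
Step 6: alpha = 0.05. fail to reject H0.

rho = 0.3667, p = 0.331740, fail to reject H0 at alpha = 0.05.


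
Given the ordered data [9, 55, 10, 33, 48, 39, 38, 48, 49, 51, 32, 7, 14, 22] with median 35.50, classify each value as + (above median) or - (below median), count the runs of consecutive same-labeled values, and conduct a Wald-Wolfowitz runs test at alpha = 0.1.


Step 1: Compute median = 35.50; label A = above, B = below.
Labels in order: BABBAAAAAABBBB  (n_A = 7, n_B = 7)
Step 2: Count runs R = 5.
Step 3: Under H0 (random ordering), E[R] = 2*n_A*n_B/(n_A+n_B) + 1 = 2*7*7/14 + 1 = 8.0000.
        Var[R] = 2*n_A*n_B*(2*n_A*n_B - n_A - n_B) / ((n_A+n_B)^2 * (n_A+n_B-1)) = 8232/2548 = 3.2308.
        SD[R] = 1.7974.
Step 4: Continuity-corrected z = (R + 0.5 - E[R]) / SD[R] = (5 + 0.5 - 8.0000) / 1.7974 = -1.3909.
Step 5: Two-sided p-value via normal approximation = 2*(1 - Phi(|z|)) = 0.164264.
Step 6: alpha = 0.1. fail to reject H0.

R = 5, z = -1.3909, p = 0.164264, fail to reject H0.


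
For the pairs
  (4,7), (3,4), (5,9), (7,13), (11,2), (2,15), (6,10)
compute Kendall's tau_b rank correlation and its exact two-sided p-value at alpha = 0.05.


Step 1: Enumerate the 21 unordered pairs (i,j) with i<j and classify each by sign(x_j-x_i) * sign(y_j-y_i).
  (1,2):dx=-1,dy=-3->C; (1,3):dx=+1,dy=+2->C; (1,4):dx=+3,dy=+6->C; (1,5):dx=+7,dy=-5->D
  (1,6):dx=-2,dy=+8->D; (1,7):dx=+2,dy=+3->C; (2,3):dx=+2,dy=+5->C; (2,4):dx=+4,dy=+9->C
  (2,5):dx=+8,dy=-2->D; (2,6):dx=-1,dy=+11->D; (2,7):dx=+3,dy=+6->C; (3,4):dx=+2,dy=+4->C
  (3,5):dx=+6,dy=-7->D; (3,6):dx=-3,dy=+6->D; (3,7):dx=+1,dy=+1->C; (4,5):dx=+4,dy=-11->D
  (4,6):dx=-5,dy=+2->D; (4,7):dx=-1,dy=-3->C; (5,6):dx=-9,dy=+13->D; (5,7):dx=-5,dy=+8->D
  (6,7):dx=+4,dy=-5->D
Step 2: C = 10, D = 11, total pairs = 21.
Step 3: tau = (C - D)/(n(n-1)/2) = (10 - 11)/21 = -0.047619.
Step 4: Exact two-sided p-value (enumerate n! = 5040 permutations of y under H0): p = 1.000000.
Step 5: alpha = 0.05. fail to reject H0.

tau_b = -0.0476 (C=10, D=11), p = 1.000000, fail to reject H0.


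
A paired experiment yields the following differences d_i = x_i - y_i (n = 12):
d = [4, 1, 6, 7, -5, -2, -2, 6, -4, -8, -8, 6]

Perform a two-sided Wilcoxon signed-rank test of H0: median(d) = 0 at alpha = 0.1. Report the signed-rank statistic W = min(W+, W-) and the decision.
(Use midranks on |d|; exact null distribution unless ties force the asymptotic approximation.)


Step 1: Drop any zero differences (none here) and take |d_i|.
|d| = [4, 1, 6, 7, 5, 2, 2, 6, 4, 8, 8, 6]
Step 2: Midrank |d_i| (ties get averaged ranks).
ranks: |4|->4.5, |1|->1, |6|->8, |7|->10, |5|->6, |2|->2.5, |2|->2.5, |6|->8, |4|->4.5, |8|->11.5, |8|->11.5, |6|->8
Step 3: Attach original signs; sum ranks with positive sign and with negative sign.
W+ = 4.5 + 1 + 8 + 10 + 8 + 8 = 39.5
W- = 6 + 2.5 + 2.5 + 4.5 + 11.5 + 11.5 = 38.5
(Check: W+ + W- = 78 should equal n(n+1)/2 = 78.)
Step 4: Test statistic W = min(W+, W-) = 38.5.
Step 5: Ties in |d|, so use the tie-corrected normal approximation.
        E[W] = n(n+1)/4 = 12*13/4 = 39.
        Tie groups: |d|=2 (t=2), |d|=4 (t=2), |d|=6 (t=3), |d|=8 (t=2); sum(t^3 - t) = 42.
        Var[W] = n(n+1)(2n+1)/24 - sum(t^3-t)/48 = 3900/24 - 42/48 = 161.625.
        z = (W - E[W]) / sqrt(Var[W]) = (38.5 - 39) / 12.7132 = -0.0393.
        Two-sided p = 2*Phi(z) = 0.968628.
Step 6: alpha = 0.1. fail to reject H0.

W+ = 39.5, W- = 38.5, W = min = 38.5, p = 0.968628, fail to reject H0.


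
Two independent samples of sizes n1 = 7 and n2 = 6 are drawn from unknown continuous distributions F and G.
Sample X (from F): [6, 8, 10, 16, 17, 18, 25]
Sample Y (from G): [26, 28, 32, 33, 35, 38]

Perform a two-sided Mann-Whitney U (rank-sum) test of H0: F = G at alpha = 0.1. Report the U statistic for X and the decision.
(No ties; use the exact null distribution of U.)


Step 1: Combine and sort all 13 observations; assign midranks.
sorted (value, group): (6,X), (8,X), (10,X), (16,X), (17,X), (18,X), (25,X), (26,Y), (28,Y), (32,Y), (33,Y), (35,Y), (38,Y)
ranks: 6->1, 8->2, 10->3, 16->4, 17->5, 18->6, 25->7, 26->8, 28->9, 32->10, 33->11, 35->12, 38->13
Step 2: Rank sum for X: R1 = 1 + 2 + 3 + 4 + 5 + 6 + 7 = 28.
Step 3: U_X = R1 - n1(n1+1)/2 = 28 - 7*8/2 = 28 - 28 = 0.
       U_Y = n1*n2 - U_X = 42 - 0 = 42.
Step 4: No ties, so the exact null distribution of U (based on enumerating the C(13,7) = 1716 equally likely rank assignments) gives the two-sided p-value.
Step 5: p-value = 0.001166; compare to alpha = 0.1. reject H0.

U_X = 0, p = 0.001166, reject H0 at alpha = 0.1.


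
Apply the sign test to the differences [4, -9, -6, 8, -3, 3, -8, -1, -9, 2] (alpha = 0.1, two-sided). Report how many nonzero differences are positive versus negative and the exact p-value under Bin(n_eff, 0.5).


Step 1: Discard zero differences. Original n = 10; n_eff = number of nonzero differences = 10.
Nonzero differences (with sign): +4, -9, -6, +8, -3, +3, -8, -1, -9, +2
Step 2: Count signs: positive = 4, negative = 6.
Step 3: Under H0: P(positive) = 0.5, so the number of positives S ~ Bin(10, 0.5).
Step 4: Two-sided exact p-value = sum of Bin(10,0.5) probabilities at or below the observed probability = 0.753906.
Step 5: alpha = 0.1. fail to reject H0.

n_eff = 10, pos = 4, neg = 6, p = 0.753906, fail to reject H0.


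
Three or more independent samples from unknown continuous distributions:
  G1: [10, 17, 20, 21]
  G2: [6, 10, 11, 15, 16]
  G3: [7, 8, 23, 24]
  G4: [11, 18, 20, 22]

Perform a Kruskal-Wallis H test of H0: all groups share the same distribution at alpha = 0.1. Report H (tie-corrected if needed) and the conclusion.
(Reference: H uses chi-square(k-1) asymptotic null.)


Step 1: Combine all N = 17 observations and assign midranks.
sorted (value, group, rank): (6,G2,1), (7,G3,2), (8,G3,3), (10,G1,4.5), (10,G2,4.5), (11,G2,6.5), (11,G4,6.5), (15,G2,8), (16,G2,9), (17,G1,10), (18,G4,11), (20,G1,12.5), (20,G4,12.5), (21,G1,14), (22,G4,15), (23,G3,16), (24,G3,17)
Step 2: Sum ranks within each group.
R_1 = 41 (n_1 = 4)
R_2 = 29 (n_2 = 5)
R_3 = 38 (n_3 = 4)
R_4 = 45 (n_4 = 4)
Step 3: H = 12/(N(N+1)) * sum(R_i^2/n_i) - 3(N+1)
     = 12/(17*18) * (41^2/4 + 29^2/5 + 38^2/4 + 45^2/4) - 3*18
     = 0.039216 * 1455.7 - 54
     = 3.086275.
Step 4: Ties present; correction factor C = 1 - 18/(17^3 - 17) = 0.996324. Corrected H = 3.086275 / 0.996324 = 3.097663.
Step 5: Under H0, H ~ chi^2(3); p-value = 0.376811.
Step 6: alpha = 0.1. fail to reject H0.

H = 3.0977, df = 3, p = 0.376811, fail to reject H0.


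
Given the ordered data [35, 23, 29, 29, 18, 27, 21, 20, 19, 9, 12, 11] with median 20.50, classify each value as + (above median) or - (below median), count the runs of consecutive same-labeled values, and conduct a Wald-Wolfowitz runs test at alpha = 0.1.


Step 1: Compute median = 20.50; label A = above, B = below.
Labels in order: AAAABAABBBBB  (n_A = 6, n_B = 6)
Step 2: Count runs R = 4.
Step 3: Under H0 (random ordering), E[R] = 2*n_A*n_B/(n_A+n_B) + 1 = 2*6*6/12 + 1 = 7.0000.
        Var[R] = 2*n_A*n_B*(2*n_A*n_B - n_A - n_B) / ((n_A+n_B)^2 * (n_A+n_B-1)) = 4320/1584 = 2.7273.
        SD[R] = 1.6514.
Step 4: Continuity-corrected z = (R + 0.5 - E[R]) / SD[R] = (4 + 0.5 - 7.0000) / 1.6514 = -1.5138.
Step 5: Two-sided p-value via normal approximation = 2*(1 - Phi(|z|)) = 0.130070.
Step 6: alpha = 0.1. fail to reject H0.

R = 4, z = -1.5138, p = 0.130070, fail to reject H0.


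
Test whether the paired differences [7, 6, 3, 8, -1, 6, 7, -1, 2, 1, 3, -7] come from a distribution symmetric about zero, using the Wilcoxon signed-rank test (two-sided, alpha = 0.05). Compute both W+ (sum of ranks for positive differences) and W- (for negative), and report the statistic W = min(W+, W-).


Step 1: Drop any zero differences (none here) and take |d_i|.
|d| = [7, 6, 3, 8, 1, 6, 7, 1, 2, 1, 3, 7]
Step 2: Midrank |d_i| (ties get averaged ranks).
ranks: |7|->10, |6|->7.5, |3|->5.5, |8|->12, |1|->2, |6|->7.5, |7|->10, |1|->2, |2|->4, |1|->2, |3|->5.5, |7|->10
Step 3: Attach original signs; sum ranks with positive sign and with negative sign.
W+ = 10 + 7.5 + 5.5 + 12 + 7.5 + 10 + 4 + 2 + 5.5 = 64
W- = 2 + 2 + 10 = 14
(Check: W+ + W- = 78 should equal n(n+1)/2 = 78.)
Step 4: Test statistic W = min(W+, W-) = 14.
Step 5: Ties in |d|, so use the tie-corrected normal approximation.
        E[W] = n(n+1)/4 = 12*13/4 = 39.
        Tie groups: |d|=1 (t=3), |d|=3 (t=2), |d|=6 (t=2), |d|=7 (t=3); sum(t^3 - t) = 60.
        Var[W] = n(n+1)(2n+1)/24 - sum(t^3-t)/48 = 3900/24 - 60/48 = 161.25.
        z = (W - E[W]) / sqrt(Var[W]) = (14 - 39) / 12.6984 = -1.9687.
        Two-sided p = 2*Phi(z) = 0.048982.
Step 6: alpha = 0.05. reject H0.

W+ = 64, W- = 14, W = min = 14, p = 0.048982, reject H0.


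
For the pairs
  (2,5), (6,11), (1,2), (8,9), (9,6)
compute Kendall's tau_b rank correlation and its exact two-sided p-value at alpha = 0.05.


Step 1: Enumerate the 10 unordered pairs (i,j) with i<j and classify each by sign(x_j-x_i) * sign(y_j-y_i).
  (1,2):dx=+4,dy=+6->C; (1,3):dx=-1,dy=-3->C; (1,4):dx=+6,dy=+4->C; (1,5):dx=+7,dy=+1->C
  (2,3):dx=-5,dy=-9->C; (2,4):dx=+2,dy=-2->D; (2,5):dx=+3,dy=-5->D; (3,4):dx=+7,dy=+7->C
  (3,5):dx=+8,dy=+4->C; (4,5):dx=+1,dy=-3->D
Step 2: C = 7, D = 3, total pairs = 10.
Step 3: tau = (C - D)/(n(n-1)/2) = (7 - 3)/10 = 0.400000.
Step 4: Exact two-sided p-value (enumerate n! = 120 permutations of y under H0): p = 0.483333.
Step 5: alpha = 0.05. fail to reject H0.

tau_b = 0.4000 (C=7, D=3), p = 0.483333, fail to reject H0.


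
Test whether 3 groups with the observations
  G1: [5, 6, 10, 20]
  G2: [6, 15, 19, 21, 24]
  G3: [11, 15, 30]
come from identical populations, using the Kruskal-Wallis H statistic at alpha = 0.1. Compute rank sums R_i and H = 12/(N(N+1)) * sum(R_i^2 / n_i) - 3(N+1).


Step 1: Combine all N = 12 observations and assign midranks.
sorted (value, group, rank): (5,G1,1), (6,G1,2.5), (6,G2,2.5), (10,G1,4), (11,G3,5), (15,G2,6.5), (15,G3,6.5), (19,G2,8), (20,G1,9), (21,G2,10), (24,G2,11), (30,G3,12)
Step 2: Sum ranks within each group.
R_1 = 16.5 (n_1 = 4)
R_2 = 38 (n_2 = 5)
R_3 = 23.5 (n_3 = 3)
Step 3: H = 12/(N(N+1)) * sum(R_i^2/n_i) - 3(N+1)
     = 12/(12*13) * (16.5^2/4 + 38^2/5 + 23.5^2/3) - 3*13
     = 0.076923 * 540.946 - 39
     = 2.611218.
Step 4: Ties present; correction factor C = 1 - 12/(12^3 - 12) = 0.993007. Corrected H = 2.611218 / 0.993007 = 2.629607.
Step 5: Under H0, H ~ chi^2(2); p-value = 0.268527.
Step 6: alpha = 0.1. fail to reject H0.

H = 2.6296, df = 2, p = 0.268527, fail to reject H0.


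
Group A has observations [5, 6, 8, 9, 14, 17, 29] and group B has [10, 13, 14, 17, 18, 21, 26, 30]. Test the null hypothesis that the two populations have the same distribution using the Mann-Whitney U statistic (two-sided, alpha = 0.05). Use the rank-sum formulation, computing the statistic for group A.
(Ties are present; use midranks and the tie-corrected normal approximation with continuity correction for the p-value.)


Step 1: Combine and sort all 15 observations; assign midranks.
sorted (value, group): (5,X), (6,X), (8,X), (9,X), (10,Y), (13,Y), (14,X), (14,Y), (17,X), (17,Y), (18,Y), (21,Y), (26,Y), (29,X), (30,Y)
ranks: 5->1, 6->2, 8->3, 9->4, 10->5, 13->6, 14->7.5, 14->7.5, 17->9.5, 17->9.5, 18->11, 21->12, 26->13, 29->14, 30->15
Step 2: Rank sum for X: R1 = 1 + 2 + 3 + 4 + 7.5 + 9.5 + 14 = 41.
Step 3: U_X = R1 - n1(n1+1)/2 = 41 - 7*8/2 = 41 - 28 = 13.
       U_Y = n1*n2 - U_X = 56 - 13 = 43.
Step 4: Ties are present, so use the tie-corrected normal approximation (with continuity correction) for the p-value.
Step 5: p-value = 0.092753; compare to alpha = 0.05. fail to reject H0.

U_X = 13, p = 0.092753, fail to reject H0 at alpha = 0.05.


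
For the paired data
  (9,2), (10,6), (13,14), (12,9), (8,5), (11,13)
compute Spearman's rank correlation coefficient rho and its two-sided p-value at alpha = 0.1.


Step 1: Rank x and y separately (midranks; no ties here).
rank(x): 9->2, 10->3, 13->6, 12->5, 8->1, 11->4
rank(y): 2->1, 6->3, 14->6, 9->4, 5->2, 13->5
Step 2: d_i = R_x(i) - R_y(i); compute d_i^2.
  (2-1)^2=1, (3-3)^2=0, (6-6)^2=0, (5-4)^2=1, (1-2)^2=1, (4-5)^2=1
sum(d^2) = 4.
Step 3: rho = 1 - 6*4 / (6*(6^2 - 1)) = 1 - 24/210 = 0.885714.
Step 4: Under H0, t = rho * sqrt((n-2)/(1-rho^2)) = 3.8158 ~ t(4).
Step 5: Two-sided p-value from the t-distribution with 4 df = 0.018845.
Step 6: alpha = 0.1. reject H0.

rho = 0.8857, p = 0.018845, reject H0 at alpha = 0.1.


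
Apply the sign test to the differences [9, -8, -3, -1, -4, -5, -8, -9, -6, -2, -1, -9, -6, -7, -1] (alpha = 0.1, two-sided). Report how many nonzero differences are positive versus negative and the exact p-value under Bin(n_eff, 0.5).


Step 1: Discard zero differences. Original n = 15; n_eff = number of nonzero differences = 15.
Nonzero differences (with sign): +9, -8, -3, -1, -4, -5, -8, -9, -6, -2, -1, -9, -6, -7, -1
Step 2: Count signs: positive = 1, negative = 14.
Step 3: Under H0: P(positive) = 0.5, so the number of positives S ~ Bin(15, 0.5).
Step 4: Two-sided exact p-value = sum of Bin(15,0.5) probabilities at or below the observed probability = 0.000977.
Step 5: alpha = 0.1. reject H0.

n_eff = 15, pos = 1, neg = 14, p = 0.000977, reject H0.


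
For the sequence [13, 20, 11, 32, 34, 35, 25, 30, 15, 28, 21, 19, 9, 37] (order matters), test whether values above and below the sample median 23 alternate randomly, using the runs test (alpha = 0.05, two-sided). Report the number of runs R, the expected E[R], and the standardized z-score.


Step 1: Compute median = 23; label A = above, B = below.
Labels in order: BBBAAAAABABBBA  (n_A = 7, n_B = 7)
Step 2: Count runs R = 6.
Step 3: Under H0 (random ordering), E[R] = 2*n_A*n_B/(n_A+n_B) + 1 = 2*7*7/14 + 1 = 8.0000.
        Var[R] = 2*n_A*n_B*(2*n_A*n_B - n_A - n_B) / ((n_A+n_B)^2 * (n_A+n_B-1)) = 8232/2548 = 3.2308.
        SD[R] = 1.7974.
Step 4: Continuity-corrected z = (R + 0.5 - E[R]) / SD[R] = (6 + 0.5 - 8.0000) / 1.7974 = -0.8345.
Step 5: Two-sided p-value via normal approximation = 2*(1 - Phi(|z|)) = 0.403986.
Step 6: alpha = 0.05. fail to reject H0.

R = 6, z = -0.8345, p = 0.403986, fail to reject H0.


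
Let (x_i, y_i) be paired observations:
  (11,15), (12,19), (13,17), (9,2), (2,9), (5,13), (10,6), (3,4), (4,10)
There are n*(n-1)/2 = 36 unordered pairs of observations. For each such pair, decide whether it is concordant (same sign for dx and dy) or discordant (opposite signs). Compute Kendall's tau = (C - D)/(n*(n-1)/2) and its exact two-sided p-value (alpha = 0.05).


Step 1: Enumerate the 36 unordered pairs (i,j) with i<j and classify each by sign(x_j-x_i) * sign(y_j-y_i).
  (1,2):dx=+1,dy=+4->C; (1,3):dx=+2,dy=+2->C; (1,4):dx=-2,dy=-13->C; (1,5):dx=-9,dy=-6->C
  (1,6):dx=-6,dy=-2->C; (1,7):dx=-1,dy=-9->C; (1,8):dx=-8,dy=-11->C; (1,9):dx=-7,dy=-5->C
  (2,3):dx=+1,dy=-2->D; (2,4):dx=-3,dy=-17->C; (2,5):dx=-10,dy=-10->C; (2,6):dx=-7,dy=-6->C
  (2,7):dx=-2,dy=-13->C; (2,8):dx=-9,dy=-15->C; (2,9):dx=-8,dy=-9->C; (3,4):dx=-4,dy=-15->C
  (3,5):dx=-11,dy=-8->C; (3,6):dx=-8,dy=-4->C; (3,7):dx=-3,dy=-11->C; (3,8):dx=-10,dy=-13->C
  (3,9):dx=-9,dy=-7->C; (4,5):dx=-7,dy=+7->D; (4,6):dx=-4,dy=+11->D; (4,7):dx=+1,dy=+4->C
  (4,8):dx=-6,dy=+2->D; (4,9):dx=-5,dy=+8->D; (5,6):dx=+3,dy=+4->C; (5,7):dx=+8,dy=-3->D
  (5,8):dx=+1,dy=-5->D; (5,9):dx=+2,dy=+1->C; (6,7):dx=+5,dy=-7->D; (6,8):dx=-2,dy=-9->C
  (6,9):dx=-1,dy=-3->C; (7,8):dx=-7,dy=-2->C; (7,9):dx=-6,dy=+4->D; (8,9):dx=+1,dy=+6->C
Step 2: C = 27, D = 9, total pairs = 36.
Step 3: tau = (C - D)/(n(n-1)/2) = (27 - 9)/36 = 0.500000.
Step 4: Exact two-sided p-value (enumerate n! = 362880 permutations of y under H0): p = 0.075176.
Step 5: alpha = 0.05. fail to reject H0.

tau_b = 0.5000 (C=27, D=9), p = 0.075176, fail to reject H0.


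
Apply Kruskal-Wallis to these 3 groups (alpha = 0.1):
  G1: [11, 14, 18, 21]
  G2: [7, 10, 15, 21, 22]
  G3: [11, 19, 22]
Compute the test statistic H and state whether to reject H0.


Step 1: Combine all N = 12 observations and assign midranks.
sorted (value, group, rank): (7,G2,1), (10,G2,2), (11,G1,3.5), (11,G3,3.5), (14,G1,5), (15,G2,6), (18,G1,7), (19,G3,8), (21,G1,9.5), (21,G2,9.5), (22,G2,11.5), (22,G3,11.5)
Step 2: Sum ranks within each group.
R_1 = 25 (n_1 = 4)
R_2 = 30 (n_2 = 5)
R_3 = 23 (n_3 = 3)
Step 3: H = 12/(N(N+1)) * sum(R_i^2/n_i) - 3(N+1)
     = 12/(12*13) * (25^2/4 + 30^2/5 + 23^2/3) - 3*13
     = 0.076923 * 512.583 - 39
     = 0.429487.
Step 4: Ties present; correction factor C = 1 - 18/(12^3 - 12) = 0.989510. Corrected H = 0.429487 / 0.989510 = 0.434040.
Step 5: Under H0, H ~ chi^2(2); p-value = 0.804914.
Step 6: alpha = 0.1. fail to reject H0.

H = 0.4340, df = 2, p = 0.804914, fail to reject H0.


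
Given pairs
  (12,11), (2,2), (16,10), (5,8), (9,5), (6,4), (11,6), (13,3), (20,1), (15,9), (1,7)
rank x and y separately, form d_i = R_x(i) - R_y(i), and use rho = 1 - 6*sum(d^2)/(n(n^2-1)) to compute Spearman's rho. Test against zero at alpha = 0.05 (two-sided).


Step 1: Rank x and y separately (midranks; no ties here).
rank(x): 12->7, 2->2, 16->10, 5->3, 9->5, 6->4, 11->6, 13->8, 20->11, 15->9, 1->1
rank(y): 11->11, 2->2, 10->10, 8->8, 5->5, 4->4, 6->6, 3->3, 1->1, 9->9, 7->7
Step 2: d_i = R_x(i) - R_y(i); compute d_i^2.
  (7-11)^2=16, (2-2)^2=0, (10-10)^2=0, (3-8)^2=25, (5-5)^2=0, (4-4)^2=0, (6-6)^2=0, (8-3)^2=25, (11-1)^2=100, (9-9)^2=0, (1-7)^2=36
sum(d^2) = 202.
Step 3: rho = 1 - 6*202 / (11*(11^2 - 1)) = 1 - 1212/1320 = 0.081818.
Step 4: Under H0, t = rho * sqrt((n-2)/(1-rho^2)) = 0.2463 ~ t(9).
Step 5: Two-sided p-value from the t-distribution with 9 df = 0.810990.
Step 6: alpha = 0.05. fail to reject H0.

rho = 0.0818, p = 0.810990, fail to reject H0 at alpha = 0.05.


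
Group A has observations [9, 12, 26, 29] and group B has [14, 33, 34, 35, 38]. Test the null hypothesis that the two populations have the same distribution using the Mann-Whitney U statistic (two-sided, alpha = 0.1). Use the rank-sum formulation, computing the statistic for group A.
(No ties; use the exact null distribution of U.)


Step 1: Combine and sort all 9 observations; assign midranks.
sorted (value, group): (9,X), (12,X), (14,Y), (26,X), (29,X), (33,Y), (34,Y), (35,Y), (38,Y)
ranks: 9->1, 12->2, 14->3, 26->4, 29->5, 33->6, 34->7, 35->8, 38->9
Step 2: Rank sum for X: R1 = 1 + 2 + 4 + 5 = 12.
Step 3: U_X = R1 - n1(n1+1)/2 = 12 - 4*5/2 = 12 - 10 = 2.
       U_Y = n1*n2 - U_X = 20 - 2 = 18.
Step 4: No ties, so the exact null distribution of U (based on enumerating the C(9,4) = 126 equally likely rank assignments) gives the two-sided p-value.
Step 5: p-value = 0.063492; compare to alpha = 0.1. reject H0.

U_X = 2, p = 0.063492, reject H0 at alpha = 0.1.


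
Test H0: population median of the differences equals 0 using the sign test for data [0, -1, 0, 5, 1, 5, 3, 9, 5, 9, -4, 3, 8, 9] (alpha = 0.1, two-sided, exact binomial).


Step 1: Discard zero differences. Original n = 14; n_eff = number of nonzero differences = 12.
Nonzero differences (with sign): -1, +5, +1, +5, +3, +9, +5, +9, -4, +3, +8, +9
Step 2: Count signs: positive = 10, negative = 2.
Step 3: Under H0: P(positive) = 0.5, so the number of positives S ~ Bin(12, 0.5).
Step 4: Two-sided exact p-value = sum of Bin(12,0.5) probabilities at or below the observed probability = 0.038574.
Step 5: alpha = 0.1. reject H0.

n_eff = 12, pos = 10, neg = 2, p = 0.038574, reject H0.


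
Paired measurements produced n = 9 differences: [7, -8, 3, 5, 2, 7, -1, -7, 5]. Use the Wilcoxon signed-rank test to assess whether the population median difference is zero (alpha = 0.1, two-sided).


Step 1: Drop any zero differences (none here) and take |d_i|.
|d| = [7, 8, 3, 5, 2, 7, 1, 7, 5]
Step 2: Midrank |d_i| (ties get averaged ranks).
ranks: |7|->7, |8|->9, |3|->3, |5|->4.5, |2|->2, |7|->7, |1|->1, |7|->7, |5|->4.5
Step 3: Attach original signs; sum ranks with positive sign and with negative sign.
W+ = 7 + 3 + 4.5 + 2 + 7 + 4.5 = 28
W- = 9 + 1 + 7 = 17
(Check: W+ + W- = 45 should equal n(n+1)/2 = 45.)
Step 4: Test statistic W = min(W+, W-) = 17.
Step 5: Ties in |d|, so use the tie-corrected normal approximation.
        E[W] = n(n+1)/4 = 9*10/4 = 22.5.
        Tie groups: |d|=5 (t=2), |d|=7 (t=3); sum(t^3 - t) = 30.
        Var[W] = n(n+1)(2n+1)/24 - sum(t^3-t)/48 = 1710/24 - 30/48 = 70.625.
        z = (W - E[W]) / sqrt(Var[W]) = (17 - 22.5) / 8.4039 = -0.6545.
        Two-sided p = 2*Phi(z) = 0.512815.
Step 6: alpha = 0.1. fail to reject H0.

W+ = 28, W- = 17, W = min = 17, p = 0.512815, fail to reject H0.


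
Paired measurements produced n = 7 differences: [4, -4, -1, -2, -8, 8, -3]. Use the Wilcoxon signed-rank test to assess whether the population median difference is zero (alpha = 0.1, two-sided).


Step 1: Drop any zero differences (none here) and take |d_i|.
|d| = [4, 4, 1, 2, 8, 8, 3]
Step 2: Midrank |d_i| (ties get averaged ranks).
ranks: |4|->4.5, |4|->4.5, |1|->1, |2|->2, |8|->6.5, |8|->6.5, |3|->3
Step 3: Attach original signs; sum ranks with positive sign and with negative sign.
W+ = 4.5 + 6.5 = 11
W- = 4.5 + 1 + 2 + 6.5 + 3 = 17
(Check: W+ + W- = 28 should equal n(n+1)/2 = 28.)
Step 4: Test statistic W = min(W+, W-) = 11.
Step 5: Ties in |d|, so use the tie-corrected normal approximation.
        E[W] = n(n+1)/4 = 7*8/4 = 14.
        Tie groups: |d|=4 (t=2), |d|=8 (t=2); sum(t^3 - t) = 12.
        Var[W] = n(n+1)(2n+1)/24 - sum(t^3-t)/48 = 840/24 - 12/48 = 34.75.
        z = (W - E[W]) / sqrt(Var[W]) = (11 - 14) / 5.8949 = -0.5089.
        Two-sided p = 2*Phi(z) = 0.610813.
Step 6: alpha = 0.1. fail to reject H0.

W+ = 11, W- = 17, W = min = 11, p = 0.610813, fail to reject H0.


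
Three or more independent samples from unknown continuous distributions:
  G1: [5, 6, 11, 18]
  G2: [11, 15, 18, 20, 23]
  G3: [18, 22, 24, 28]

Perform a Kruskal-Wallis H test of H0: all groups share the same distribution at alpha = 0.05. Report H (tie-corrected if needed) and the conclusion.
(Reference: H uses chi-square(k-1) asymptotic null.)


Step 1: Combine all N = 13 observations and assign midranks.
sorted (value, group, rank): (5,G1,1), (6,G1,2), (11,G1,3.5), (11,G2,3.5), (15,G2,5), (18,G1,7), (18,G2,7), (18,G3,7), (20,G2,9), (22,G3,10), (23,G2,11), (24,G3,12), (28,G3,13)
Step 2: Sum ranks within each group.
R_1 = 13.5 (n_1 = 4)
R_2 = 35.5 (n_2 = 5)
R_3 = 42 (n_3 = 4)
Step 3: H = 12/(N(N+1)) * sum(R_i^2/n_i) - 3(N+1)
     = 12/(13*14) * (13.5^2/4 + 35.5^2/5 + 42^2/4) - 3*14
     = 0.065934 * 738.612 - 42
     = 6.699725.
Step 4: Ties present; correction factor C = 1 - 30/(13^3 - 13) = 0.986264. Corrected H = 6.699725 / 0.986264 = 6.793036.
Step 5: Under H0, H ~ chi^2(2); p-value = 0.033490.
Step 6: alpha = 0.05. reject H0.

H = 6.7930, df = 2, p = 0.033490, reject H0.


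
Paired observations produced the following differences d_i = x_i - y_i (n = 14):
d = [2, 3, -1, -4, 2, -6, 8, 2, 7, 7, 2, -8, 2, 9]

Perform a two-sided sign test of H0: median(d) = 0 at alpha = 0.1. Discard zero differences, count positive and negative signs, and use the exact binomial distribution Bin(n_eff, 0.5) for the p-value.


Step 1: Discard zero differences. Original n = 14; n_eff = number of nonzero differences = 14.
Nonzero differences (with sign): +2, +3, -1, -4, +2, -6, +8, +2, +7, +7, +2, -8, +2, +9
Step 2: Count signs: positive = 10, negative = 4.
Step 3: Under H0: P(positive) = 0.5, so the number of positives S ~ Bin(14, 0.5).
Step 4: Two-sided exact p-value = sum of Bin(14,0.5) probabilities at or below the observed probability = 0.179565.
Step 5: alpha = 0.1. fail to reject H0.

n_eff = 14, pos = 10, neg = 4, p = 0.179565, fail to reject H0.


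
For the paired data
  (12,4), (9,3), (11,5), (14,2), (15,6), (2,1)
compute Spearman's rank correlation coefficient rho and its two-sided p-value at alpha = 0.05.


Step 1: Rank x and y separately (midranks; no ties here).
rank(x): 12->4, 9->2, 11->3, 14->5, 15->6, 2->1
rank(y): 4->4, 3->3, 5->5, 2->2, 6->6, 1->1
Step 2: d_i = R_x(i) - R_y(i); compute d_i^2.
  (4-4)^2=0, (2-3)^2=1, (3-5)^2=4, (5-2)^2=9, (6-6)^2=0, (1-1)^2=0
sum(d^2) = 14.
Step 3: rho = 1 - 6*14 / (6*(6^2 - 1)) = 1 - 84/210 = 0.600000.
Step 4: Under H0, t = rho * sqrt((n-2)/(1-rho^2)) = 1.5000 ~ t(4).
Step 5: Two-sided p-value from the t-distribution with 4 df = 0.208000.
Step 6: alpha = 0.05. fail to reject H0.

rho = 0.6000, p = 0.208000, fail to reject H0 at alpha = 0.05.


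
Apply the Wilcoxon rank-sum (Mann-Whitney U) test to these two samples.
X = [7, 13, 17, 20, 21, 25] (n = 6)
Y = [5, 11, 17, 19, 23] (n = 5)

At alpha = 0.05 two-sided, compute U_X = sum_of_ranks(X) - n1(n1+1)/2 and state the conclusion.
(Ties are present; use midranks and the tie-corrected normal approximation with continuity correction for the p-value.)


Step 1: Combine and sort all 11 observations; assign midranks.
sorted (value, group): (5,Y), (7,X), (11,Y), (13,X), (17,X), (17,Y), (19,Y), (20,X), (21,X), (23,Y), (25,X)
ranks: 5->1, 7->2, 11->3, 13->4, 17->5.5, 17->5.5, 19->7, 20->8, 21->9, 23->10, 25->11
Step 2: Rank sum for X: R1 = 2 + 4 + 5.5 + 8 + 9 + 11 = 39.5.
Step 3: U_X = R1 - n1(n1+1)/2 = 39.5 - 6*7/2 = 39.5 - 21 = 18.5.
       U_Y = n1*n2 - U_X = 30 - 18.5 = 11.5.
Step 4: Ties are present, so use the tie-corrected normal approximation (with continuity correction) for the p-value.
Step 5: p-value = 0.583025; compare to alpha = 0.05. fail to reject H0.

U_X = 18.5, p = 0.583025, fail to reject H0 at alpha = 0.05.


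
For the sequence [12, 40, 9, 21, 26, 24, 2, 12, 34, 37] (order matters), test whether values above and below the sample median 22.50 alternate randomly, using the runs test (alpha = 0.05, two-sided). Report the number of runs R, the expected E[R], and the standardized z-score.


Step 1: Compute median = 22.50; label A = above, B = below.
Labels in order: BABBAABBAA  (n_A = 5, n_B = 5)
Step 2: Count runs R = 6.
Step 3: Under H0 (random ordering), E[R] = 2*n_A*n_B/(n_A+n_B) + 1 = 2*5*5/10 + 1 = 6.0000.
        Var[R] = 2*n_A*n_B*(2*n_A*n_B - n_A - n_B) / ((n_A+n_B)^2 * (n_A+n_B-1)) = 2000/900 = 2.2222.
        SD[R] = 1.4907.
Step 4: R = E[R], so z = 0 with no continuity correction.
Step 5: Two-sided p-value via normal approximation = 2*(1 - Phi(|z|)) = 1.000000.
Step 6: alpha = 0.05. fail to reject H0.

R = 6, z = 0.0000, p = 1.000000, fail to reject H0.


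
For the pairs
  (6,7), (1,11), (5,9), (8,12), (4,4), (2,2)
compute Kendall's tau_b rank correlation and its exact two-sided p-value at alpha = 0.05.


Step 1: Enumerate the 15 unordered pairs (i,j) with i<j and classify each by sign(x_j-x_i) * sign(y_j-y_i).
  (1,2):dx=-5,dy=+4->D; (1,3):dx=-1,dy=+2->D; (1,4):dx=+2,dy=+5->C; (1,5):dx=-2,dy=-3->C
  (1,6):dx=-4,dy=-5->C; (2,3):dx=+4,dy=-2->D; (2,4):dx=+7,dy=+1->C; (2,5):dx=+3,dy=-7->D
  (2,6):dx=+1,dy=-9->D; (3,4):dx=+3,dy=+3->C; (3,5):dx=-1,dy=-5->C; (3,6):dx=-3,dy=-7->C
  (4,5):dx=-4,dy=-8->C; (4,6):dx=-6,dy=-10->C; (5,6):dx=-2,dy=-2->C
Step 2: C = 10, D = 5, total pairs = 15.
Step 3: tau = (C - D)/(n(n-1)/2) = (10 - 5)/15 = 0.333333.
Step 4: Exact two-sided p-value (enumerate n! = 720 permutations of y under H0): p = 0.469444.
Step 5: alpha = 0.05. fail to reject H0.

tau_b = 0.3333 (C=10, D=5), p = 0.469444, fail to reject H0.


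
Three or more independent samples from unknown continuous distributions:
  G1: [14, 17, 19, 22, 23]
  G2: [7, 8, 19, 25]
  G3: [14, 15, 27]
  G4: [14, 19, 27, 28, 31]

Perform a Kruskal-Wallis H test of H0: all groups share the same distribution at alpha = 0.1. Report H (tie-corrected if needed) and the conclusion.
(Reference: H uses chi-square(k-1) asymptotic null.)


Step 1: Combine all N = 17 observations and assign midranks.
sorted (value, group, rank): (7,G2,1), (8,G2,2), (14,G1,4), (14,G3,4), (14,G4,4), (15,G3,6), (17,G1,7), (19,G1,9), (19,G2,9), (19,G4,9), (22,G1,11), (23,G1,12), (25,G2,13), (27,G3,14.5), (27,G4,14.5), (28,G4,16), (31,G4,17)
Step 2: Sum ranks within each group.
R_1 = 43 (n_1 = 5)
R_2 = 25 (n_2 = 4)
R_3 = 24.5 (n_3 = 3)
R_4 = 60.5 (n_4 = 5)
Step 3: H = 12/(N(N+1)) * sum(R_i^2/n_i) - 3(N+1)
     = 12/(17*18) * (43^2/5 + 25^2/4 + 24.5^2/3 + 60.5^2/5) - 3*18
     = 0.039216 * 1458.18 - 54
     = 3.183660.
Step 4: Ties present; correction factor C = 1 - 54/(17^3 - 17) = 0.988971. Corrected H = 3.183660 / 0.988971 = 3.219166.
Step 5: Under H0, H ~ chi^2(3); p-value = 0.359053.
Step 6: alpha = 0.1. fail to reject H0.

H = 3.2192, df = 3, p = 0.359053, fail to reject H0.


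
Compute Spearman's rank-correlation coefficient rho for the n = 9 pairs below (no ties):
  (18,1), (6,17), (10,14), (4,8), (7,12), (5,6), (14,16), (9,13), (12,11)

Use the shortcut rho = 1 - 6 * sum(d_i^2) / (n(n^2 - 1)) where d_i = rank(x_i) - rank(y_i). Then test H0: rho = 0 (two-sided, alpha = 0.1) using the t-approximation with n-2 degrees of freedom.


Step 1: Rank x and y separately (midranks; no ties here).
rank(x): 18->9, 6->3, 10->6, 4->1, 7->4, 5->2, 14->8, 9->5, 12->7
rank(y): 1->1, 17->9, 14->7, 8->3, 12->5, 6->2, 16->8, 13->6, 11->4
Step 2: d_i = R_x(i) - R_y(i); compute d_i^2.
  (9-1)^2=64, (3-9)^2=36, (6-7)^2=1, (1-3)^2=4, (4-5)^2=1, (2-2)^2=0, (8-8)^2=0, (5-6)^2=1, (7-4)^2=9
sum(d^2) = 116.
Step 3: rho = 1 - 6*116 / (9*(9^2 - 1)) = 1 - 696/720 = 0.033333.
Step 4: Under H0, t = rho * sqrt((n-2)/(1-rho^2)) = 0.0882 ~ t(7).
Step 5: Two-sided p-value from the t-distribution with 7 df = 0.932157.
Step 6: alpha = 0.1. fail to reject H0.

rho = 0.0333, p = 0.932157, fail to reject H0 at alpha = 0.1.


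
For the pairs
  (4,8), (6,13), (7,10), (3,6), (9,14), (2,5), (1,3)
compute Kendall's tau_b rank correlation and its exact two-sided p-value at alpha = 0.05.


Step 1: Enumerate the 21 unordered pairs (i,j) with i<j and classify each by sign(x_j-x_i) * sign(y_j-y_i).
  (1,2):dx=+2,dy=+5->C; (1,3):dx=+3,dy=+2->C; (1,4):dx=-1,dy=-2->C; (1,5):dx=+5,dy=+6->C
  (1,6):dx=-2,dy=-3->C; (1,7):dx=-3,dy=-5->C; (2,3):dx=+1,dy=-3->D; (2,4):dx=-3,dy=-7->C
  (2,5):dx=+3,dy=+1->C; (2,6):dx=-4,dy=-8->C; (2,7):dx=-5,dy=-10->C; (3,4):dx=-4,dy=-4->C
  (3,5):dx=+2,dy=+4->C; (3,6):dx=-5,dy=-5->C; (3,7):dx=-6,dy=-7->C; (4,5):dx=+6,dy=+8->C
  (4,6):dx=-1,dy=-1->C; (4,7):dx=-2,dy=-3->C; (5,6):dx=-7,dy=-9->C; (5,7):dx=-8,dy=-11->C
  (6,7):dx=-1,dy=-2->C
Step 2: C = 20, D = 1, total pairs = 21.
Step 3: tau = (C - D)/(n(n-1)/2) = (20 - 1)/21 = 0.904762.
Step 4: Exact two-sided p-value (enumerate n! = 5040 permutations of y under H0): p = 0.002778.
Step 5: alpha = 0.05. reject H0.

tau_b = 0.9048 (C=20, D=1), p = 0.002778, reject H0.


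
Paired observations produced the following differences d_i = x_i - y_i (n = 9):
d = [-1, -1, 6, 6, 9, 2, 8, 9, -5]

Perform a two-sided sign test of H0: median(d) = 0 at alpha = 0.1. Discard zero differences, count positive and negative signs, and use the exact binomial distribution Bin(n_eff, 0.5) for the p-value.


Step 1: Discard zero differences. Original n = 9; n_eff = number of nonzero differences = 9.
Nonzero differences (with sign): -1, -1, +6, +6, +9, +2, +8, +9, -5
Step 2: Count signs: positive = 6, negative = 3.
Step 3: Under H0: P(positive) = 0.5, so the number of positives S ~ Bin(9, 0.5).
Step 4: Two-sided exact p-value = sum of Bin(9,0.5) probabilities at or below the observed probability = 0.507812.
Step 5: alpha = 0.1. fail to reject H0.

n_eff = 9, pos = 6, neg = 3, p = 0.507812, fail to reject H0.


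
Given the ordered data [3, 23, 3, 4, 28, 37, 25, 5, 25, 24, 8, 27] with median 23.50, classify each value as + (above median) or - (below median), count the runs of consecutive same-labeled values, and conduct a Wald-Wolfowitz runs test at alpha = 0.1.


Step 1: Compute median = 23.50; label A = above, B = below.
Labels in order: BBBBAAABAABA  (n_A = 6, n_B = 6)
Step 2: Count runs R = 6.
Step 3: Under H0 (random ordering), E[R] = 2*n_A*n_B/(n_A+n_B) + 1 = 2*6*6/12 + 1 = 7.0000.
        Var[R] = 2*n_A*n_B*(2*n_A*n_B - n_A - n_B) / ((n_A+n_B)^2 * (n_A+n_B-1)) = 4320/1584 = 2.7273.
        SD[R] = 1.6514.
Step 4: Continuity-corrected z = (R + 0.5 - E[R]) / SD[R] = (6 + 0.5 - 7.0000) / 1.6514 = -0.3028.
Step 5: Two-sided p-value via normal approximation = 2*(1 - Phi(|z|)) = 0.762069.
Step 6: alpha = 0.1. fail to reject H0.

R = 6, z = -0.3028, p = 0.762069, fail to reject H0.


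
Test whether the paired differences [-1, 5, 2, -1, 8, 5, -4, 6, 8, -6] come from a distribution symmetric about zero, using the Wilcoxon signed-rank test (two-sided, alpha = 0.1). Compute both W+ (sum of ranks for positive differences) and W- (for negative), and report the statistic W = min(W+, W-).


Step 1: Drop any zero differences (none here) and take |d_i|.
|d| = [1, 5, 2, 1, 8, 5, 4, 6, 8, 6]
Step 2: Midrank |d_i| (ties get averaged ranks).
ranks: |1|->1.5, |5|->5.5, |2|->3, |1|->1.5, |8|->9.5, |5|->5.5, |4|->4, |6|->7.5, |8|->9.5, |6|->7.5
Step 3: Attach original signs; sum ranks with positive sign and with negative sign.
W+ = 5.5 + 3 + 9.5 + 5.5 + 7.5 + 9.5 = 40.5
W- = 1.5 + 1.5 + 4 + 7.5 = 14.5
(Check: W+ + W- = 55 should equal n(n+1)/2 = 55.)
Step 4: Test statistic W = min(W+, W-) = 14.5.
Step 5: Ties in |d|, so use the tie-corrected normal approximation.
        E[W] = n(n+1)/4 = 10*11/4 = 27.5.
        Tie groups: |d|=1 (t=2), |d|=5 (t=2), |d|=6 (t=2), |d|=8 (t=2); sum(t^3 - t) = 24.
        Var[W] = n(n+1)(2n+1)/24 - sum(t^3-t)/48 = 2310/24 - 24/48 = 95.75.
        z = (W - E[W]) / sqrt(Var[W]) = (14.5 - 27.5) / 9.7852 = -1.3285.
        Two-sided p = 2*Phi(z) = 0.184000.
Step 6: alpha = 0.1. fail to reject H0.

W+ = 40.5, W- = 14.5, W = min = 14.5, p = 0.184000, fail to reject H0.


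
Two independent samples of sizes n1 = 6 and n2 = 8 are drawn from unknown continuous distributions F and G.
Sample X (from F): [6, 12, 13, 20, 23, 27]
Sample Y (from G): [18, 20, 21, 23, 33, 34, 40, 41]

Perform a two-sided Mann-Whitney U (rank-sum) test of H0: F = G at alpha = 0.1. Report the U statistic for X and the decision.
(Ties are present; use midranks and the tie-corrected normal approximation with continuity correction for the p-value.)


Step 1: Combine and sort all 14 observations; assign midranks.
sorted (value, group): (6,X), (12,X), (13,X), (18,Y), (20,X), (20,Y), (21,Y), (23,X), (23,Y), (27,X), (33,Y), (34,Y), (40,Y), (41,Y)
ranks: 6->1, 12->2, 13->3, 18->4, 20->5.5, 20->5.5, 21->7, 23->8.5, 23->8.5, 27->10, 33->11, 34->12, 40->13, 41->14
Step 2: Rank sum for X: R1 = 1 + 2 + 3 + 5.5 + 8.5 + 10 = 30.
Step 3: U_X = R1 - n1(n1+1)/2 = 30 - 6*7/2 = 30 - 21 = 9.
       U_Y = n1*n2 - U_X = 48 - 9 = 39.
Step 4: Ties are present, so use the tie-corrected normal approximation (with continuity correction) for the p-value.
Step 5: p-value = 0.060646; compare to alpha = 0.1. reject H0.

U_X = 9, p = 0.060646, reject H0 at alpha = 0.1.


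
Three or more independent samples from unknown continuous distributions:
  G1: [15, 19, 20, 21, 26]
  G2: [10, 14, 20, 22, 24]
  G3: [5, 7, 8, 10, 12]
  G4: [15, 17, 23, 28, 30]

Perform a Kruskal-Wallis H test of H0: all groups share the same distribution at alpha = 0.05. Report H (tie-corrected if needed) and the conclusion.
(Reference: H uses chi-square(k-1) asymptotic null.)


Step 1: Combine all N = 20 observations and assign midranks.
sorted (value, group, rank): (5,G3,1), (7,G3,2), (8,G3,3), (10,G2,4.5), (10,G3,4.5), (12,G3,6), (14,G2,7), (15,G1,8.5), (15,G4,8.5), (17,G4,10), (19,G1,11), (20,G1,12.5), (20,G2,12.5), (21,G1,14), (22,G2,15), (23,G4,16), (24,G2,17), (26,G1,18), (28,G4,19), (30,G4,20)
Step 2: Sum ranks within each group.
R_1 = 64 (n_1 = 5)
R_2 = 56 (n_2 = 5)
R_3 = 16.5 (n_3 = 5)
R_4 = 73.5 (n_4 = 5)
Step 3: H = 12/(N(N+1)) * sum(R_i^2/n_i) - 3(N+1)
     = 12/(20*21) * (64^2/5 + 56^2/5 + 16.5^2/5 + 73.5^2/5) - 3*21
     = 0.028571 * 2581.3 - 63
     = 10.751429.
Step 4: Ties present; correction factor C = 1 - 18/(20^3 - 20) = 0.997744. Corrected H = 10.751429 / 0.997744 = 10.775735.
Step 5: Under H0, H ~ chi^2(3); p-value = 0.013002.
Step 6: alpha = 0.05. reject H0.

H = 10.7757, df = 3, p = 0.013002, reject H0.


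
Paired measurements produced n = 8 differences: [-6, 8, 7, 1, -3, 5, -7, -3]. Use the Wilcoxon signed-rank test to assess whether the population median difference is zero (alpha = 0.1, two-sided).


Step 1: Drop any zero differences (none here) and take |d_i|.
|d| = [6, 8, 7, 1, 3, 5, 7, 3]
Step 2: Midrank |d_i| (ties get averaged ranks).
ranks: |6|->5, |8|->8, |7|->6.5, |1|->1, |3|->2.5, |5|->4, |7|->6.5, |3|->2.5
Step 3: Attach original signs; sum ranks with positive sign and with negative sign.
W+ = 8 + 6.5 + 1 + 4 = 19.5
W- = 5 + 2.5 + 6.5 + 2.5 = 16.5
(Check: W+ + W- = 36 should equal n(n+1)/2 = 36.)
Step 4: Test statistic W = min(W+, W-) = 16.5.
Step 5: Ties in |d|, so use the tie-corrected normal approximation.
        E[W] = n(n+1)/4 = 8*9/4 = 18.
        Tie groups: |d|=3 (t=2), |d|=7 (t=2); sum(t^3 - t) = 12.
        Var[W] = n(n+1)(2n+1)/24 - sum(t^3-t)/48 = 1224/24 - 12/48 = 50.75.
        z = (W - E[W]) / sqrt(Var[W]) = (16.5 - 18) / 7.1239 = -0.2106.
        Two-sided p = 2*Phi(z) = 0.833232.
Step 6: alpha = 0.1. fail to reject H0.

W+ = 19.5, W- = 16.5, W = min = 16.5, p = 0.833232, fail to reject H0.


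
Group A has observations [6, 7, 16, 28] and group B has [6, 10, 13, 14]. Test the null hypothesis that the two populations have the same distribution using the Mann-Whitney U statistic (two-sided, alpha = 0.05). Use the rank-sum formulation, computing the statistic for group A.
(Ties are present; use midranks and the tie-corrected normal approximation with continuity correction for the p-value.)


Step 1: Combine and sort all 8 observations; assign midranks.
sorted (value, group): (6,X), (6,Y), (7,X), (10,Y), (13,Y), (14,Y), (16,X), (28,X)
ranks: 6->1.5, 6->1.5, 7->3, 10->4, 13->5, 14->6, 16->7, 28->8
Step 2: Rank sum for X: R1 = 1.5 + 3 + 7 + 8 = 19.5.
Step 3: U_X = R1 - n1(n1+1)/2 = 19.5 - 4*5/2 = 19.5 - 10 = 9.5.
       U_Y = n1*n2 - U_X = 16 - 9.5 = 6.5.
Step 4: Ties are present, so use the tie-corrected normal approximation (with continuity correction) for the p-value.
Step 5: p-value = 0.771503; compare to alpha = 0.05. fail to reject H0.

U_X = 9.5, p = 0.771503, fail to reject H0 at alpha = 0.05.


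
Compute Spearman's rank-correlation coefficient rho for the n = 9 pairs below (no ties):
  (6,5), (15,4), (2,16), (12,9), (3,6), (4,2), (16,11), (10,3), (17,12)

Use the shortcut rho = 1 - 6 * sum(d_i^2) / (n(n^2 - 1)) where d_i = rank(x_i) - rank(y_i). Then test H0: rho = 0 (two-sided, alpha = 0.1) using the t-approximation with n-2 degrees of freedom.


Step 1: Rank x and y separately (midranks; no ties here).
rank(x): 6->4, 15->7, 2->1, 12->6, 3->2, 4->3, 16->8, 10->5, 17->9
rank(y): 5->4, 4->3, 16->9, 9->6, 6->5, 2->1, 11->7, 3->2, 12->8
Step 2: d_i = R_x(i) - R_y(i); compute d_i^2.
  (4-4)^2=0, (7-3)^2=16, (1-9)^2=64, (6-6)^2=0, (2-5)^2=9, (3-1)^2=4, (8-7)^2=1, (5-2)^2=9, (9-8)^2=1
sum(d^2) = 104.
Step 3: rho = 1 - 6*104 / (9*(9^2 - 1)) = 1 - 624/720 = 0.133333.
Step 4: Under H0, t = rho * sqrt((n-2)/(1-rho^2)) = 0.3559 ~ t(7).
Step 5: Two-sided p-value from the t-distribution with 7 df = 0.732368.
Step 6: alpha = 0.1. fail to reject H0.

rho = 0.1333, p = 0.732368, fail to reject H0 at alpha = 0.1.


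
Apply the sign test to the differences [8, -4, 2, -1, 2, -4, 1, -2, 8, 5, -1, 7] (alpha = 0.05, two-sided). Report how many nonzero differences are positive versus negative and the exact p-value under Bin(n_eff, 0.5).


Step 1: Discard zero differences. Original n = 12; n_eff = number of nonzero differences = 12.
Nonzero differences (with sign): +8, -4, +2, -1, +2, -4, +1, -2, +8, +5, -1, +7
Step 2: Count signs: positive = 7, negative = 5.
Step 3: Under H0: P(positive) = 0.5, so the number of positives S ~ Bin(12, 0.5).
Step 4: Two-sided exact p-value = sum of Bin(12,0.5) probabilities at or below the observed probability = 0.774414.
Step 5: alpha = 0.05. fail to reject H0.

n_eff = 12, pos = 7, neg = 5, p = 0.774414, fail to reject H0.
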